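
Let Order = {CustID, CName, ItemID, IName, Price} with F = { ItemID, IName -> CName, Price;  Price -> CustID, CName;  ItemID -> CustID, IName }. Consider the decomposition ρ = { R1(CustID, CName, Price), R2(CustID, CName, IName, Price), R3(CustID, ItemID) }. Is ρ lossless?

Chase test. Columns are CustID, CName, ItemID, IName, Price; row i has aⱼ where attribute j ∈ Ri, else bᵢⱼ.
Initial tableau (one row per fragment):
  row 1: a1 a2 b13 b14 a5
  row 2: a1 a2 b23 a4 a5
  row 3: a1 b32 a3 b34 b35
No row becomes fully distinguished — the join is lossy.

No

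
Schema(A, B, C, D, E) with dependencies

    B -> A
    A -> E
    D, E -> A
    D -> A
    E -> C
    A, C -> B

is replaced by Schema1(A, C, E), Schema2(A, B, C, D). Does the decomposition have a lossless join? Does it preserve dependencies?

lossless and dependency-preserving

Lossless test: (A, C)⁺ = {A, B, C, E}, which contains all of one fragment — lossless.
Dependency preservation: D, E → A is not contained in any single fragment, but the restricted closure of its left-hand side across the fragments still reaches the right-hand side; the remaining FDs each lie inside some fragment. All dependencies are preserved.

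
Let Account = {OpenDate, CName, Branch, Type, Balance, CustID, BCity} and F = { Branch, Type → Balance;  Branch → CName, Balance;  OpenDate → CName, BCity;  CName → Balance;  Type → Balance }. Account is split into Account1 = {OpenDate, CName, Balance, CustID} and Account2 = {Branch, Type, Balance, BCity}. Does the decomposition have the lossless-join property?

No

Common attributes: Account1 ∩ Account2 = {Balance}.
No dependency enlarges {Balance}, so (Balance)⁺ = {Balance}.
The closure contains neither all of Account1 = {OpenDate, CName, Balance, CustID} nor all of Account2 = {Branch, Type, Balance, BCity}, so the common attributes are not a superkey of either fragment. The join is lossy.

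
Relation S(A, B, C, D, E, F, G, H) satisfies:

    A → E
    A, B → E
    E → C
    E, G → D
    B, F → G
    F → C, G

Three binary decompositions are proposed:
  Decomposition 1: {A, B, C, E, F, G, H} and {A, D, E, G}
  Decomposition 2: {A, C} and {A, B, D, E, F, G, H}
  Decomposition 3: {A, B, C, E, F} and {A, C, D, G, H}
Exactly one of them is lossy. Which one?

Decomposition 3

Decomposition 1: common = {A, E, G}, closure = {A, C, D, E, G} → lossless.
Decomposition 2: common = {A}, closure = {A, C, E} → lossless.
Decomposition 3: common = {A, C}, closure = {A, C, E} → lossy.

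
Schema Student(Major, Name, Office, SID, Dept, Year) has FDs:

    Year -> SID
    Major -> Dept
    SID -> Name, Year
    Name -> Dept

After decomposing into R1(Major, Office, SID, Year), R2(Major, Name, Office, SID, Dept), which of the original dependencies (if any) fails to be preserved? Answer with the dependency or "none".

Year → SID lies within R1.
Major → Dept lies within R2.
SID → Name, Year: restricted closure across fragments reaches Name, Year.
Name → Dept lies within R2.
Every dependency is enforceable on the fragments, so the decomposition is dependency-preserving.

none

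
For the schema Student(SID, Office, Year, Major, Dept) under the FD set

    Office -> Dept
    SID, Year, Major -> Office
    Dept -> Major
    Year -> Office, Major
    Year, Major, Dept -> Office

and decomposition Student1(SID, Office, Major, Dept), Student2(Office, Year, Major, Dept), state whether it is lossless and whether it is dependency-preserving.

Lossless test: (Office, Major, Dept)⁺ = {Office, Major, Dept}, which is a superkey of neither fragment — lossy.
Dependency preservation: SID, Year, Major → Office is not contained in any single fragment, but the restricted closure of its left-hand side across the fragments still reaches the right-hand side; the remaining FDs each lie inside some fragment. All dependencies are preserved.

lossy but dependency-preserving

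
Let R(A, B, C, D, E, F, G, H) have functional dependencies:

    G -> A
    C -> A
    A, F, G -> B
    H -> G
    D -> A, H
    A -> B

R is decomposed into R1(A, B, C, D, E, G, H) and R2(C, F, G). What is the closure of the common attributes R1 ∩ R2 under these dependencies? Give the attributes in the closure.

R1 ∩ R2 = {C, G}.
G → A applies, adding A
A → B applies, adding B
Closure: {A, B, C, G}.

A, B, C, G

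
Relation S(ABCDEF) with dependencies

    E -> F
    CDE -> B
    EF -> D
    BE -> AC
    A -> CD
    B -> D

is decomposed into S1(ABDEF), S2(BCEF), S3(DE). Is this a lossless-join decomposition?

Yes

Chase test. Columns are ABCDEF; row i has aⱼ where attribute j ∈ Si, else bᵢⱼ.
Initial tableau (one row per fragment):
  row 1: a1 a2 b13 a4 a5 a6
  row 2: b21 a2 a3 b24 a5 a6
  row 3: b31 b32 b33 a4 a5 b36
Rows 1 and 3 agree on E; apply E→F and equate their F entries.
Rows 1 and 2 agree on EF; apply EF→D and equate their D entries.
Rows 1 and 2 agree on BE; apply BE→AC and equate their AC entries.
Row 1 is now all distinguished symbols — the join is lossless.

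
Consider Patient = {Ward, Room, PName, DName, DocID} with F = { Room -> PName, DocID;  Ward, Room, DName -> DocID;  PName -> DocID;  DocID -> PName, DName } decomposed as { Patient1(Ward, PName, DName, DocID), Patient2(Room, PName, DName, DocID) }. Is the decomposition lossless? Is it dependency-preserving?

Lossless test: (PName, DName, DocID)⁺ = {PName, DName, DocID}, which is a superkey of neither fragment — lossy.
Dependency preservation: Ward, Room, DName → DocID is not contained in any single fragment, but the restricted closure of its left-hand side across the fragments still reaches the right-hand side; the remaining FDs each lie inside some fragment. All dependencies are preserved.

lossy but dependency-preserving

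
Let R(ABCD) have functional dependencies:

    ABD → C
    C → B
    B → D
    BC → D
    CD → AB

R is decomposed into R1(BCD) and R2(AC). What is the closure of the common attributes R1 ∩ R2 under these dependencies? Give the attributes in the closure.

R1 ∩ R2 = {C}.
C → B applies, adding B
B → D applies, adding D
CD → AB applies, adding A
Closure: {ABCD}.

ABCD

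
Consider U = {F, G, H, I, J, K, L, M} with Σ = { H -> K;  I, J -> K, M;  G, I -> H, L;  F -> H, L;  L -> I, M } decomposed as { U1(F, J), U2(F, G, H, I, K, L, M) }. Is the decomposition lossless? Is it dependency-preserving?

Lossless test: (F)⁺ = {F, H, I, K, L, M}, which is a superkey of neither fragment — lossy.
Dependency preservation: the restricted closure of {I, J} across the fragments never reaches {K, M}, so I, J → K, M cannot be enforced without a join — not preserved.

lossy and not dependency-preserving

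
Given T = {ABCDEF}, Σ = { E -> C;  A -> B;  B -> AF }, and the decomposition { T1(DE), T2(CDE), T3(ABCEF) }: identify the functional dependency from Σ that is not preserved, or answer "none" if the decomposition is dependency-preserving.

E → C lies within T2.
A → B lies within T3.
B → AF lies within T3.
Every dependency is enforceable on the fragments, so the decomposition is dependency-preserving.

none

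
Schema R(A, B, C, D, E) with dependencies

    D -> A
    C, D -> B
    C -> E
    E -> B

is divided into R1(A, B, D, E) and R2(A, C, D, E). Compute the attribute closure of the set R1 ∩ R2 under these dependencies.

R1 ∩ R2 = {A, D, E}.
E → B applies, adding B
Closure: {A, B, D, E}.

A, B, D, E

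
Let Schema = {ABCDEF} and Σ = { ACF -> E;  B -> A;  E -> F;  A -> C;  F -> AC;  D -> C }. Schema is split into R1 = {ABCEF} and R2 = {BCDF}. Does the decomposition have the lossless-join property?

Yes

Common attributes: R1 ∩ R2 = {BCF}.
Closure of {BCF}: B → A applies, adding A; ACF → E applies, adding E. So (BCF)⁺ = {ABCEF}.
This closure contains every attribute of R1, so R1 ∩ R2 → R1. The join is lossless.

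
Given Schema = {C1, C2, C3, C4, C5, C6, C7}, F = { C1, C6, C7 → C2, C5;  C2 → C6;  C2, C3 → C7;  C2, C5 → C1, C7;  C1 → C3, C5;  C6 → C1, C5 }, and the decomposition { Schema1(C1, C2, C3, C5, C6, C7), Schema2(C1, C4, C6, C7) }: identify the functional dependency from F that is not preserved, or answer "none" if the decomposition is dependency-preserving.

none

C1, C6, C7 → C2, C5 lies within Schema1.
C2 → C6 lies within Schema1.
C2, C3 → C7 lies within Schema1.
C2, C5 → C1, C7 lies within Schema1.
C1 → C3, C5 lies within Schema1.
C6 → C1, C5 lies within Schema1.
Every dependency is enforceable on the fragments, so the decomposition is dependency-preserving.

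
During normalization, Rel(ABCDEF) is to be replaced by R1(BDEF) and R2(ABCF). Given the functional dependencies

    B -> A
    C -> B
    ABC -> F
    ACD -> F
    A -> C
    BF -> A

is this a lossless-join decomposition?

Yes

Common attributes: R1 ∩ R2 = {BF}.
Closure of {BF}: B → A applies, adding A; A → C applies, adding C. So (BF)⁺ = {ABCF}.
This closure contains every attribute of R2, so R1 ∩ R2 → R2. The join is lossless.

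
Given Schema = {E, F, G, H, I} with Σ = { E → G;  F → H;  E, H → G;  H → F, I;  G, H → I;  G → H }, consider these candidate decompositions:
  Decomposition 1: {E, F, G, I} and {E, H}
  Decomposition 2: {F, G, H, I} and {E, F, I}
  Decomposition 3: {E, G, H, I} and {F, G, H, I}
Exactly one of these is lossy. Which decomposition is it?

Decomposition 1: common = {E}, closure = {E, F, G, H, I} → lossless.
Decomposition 2: common = {F, I}, closure = {F, H, I} → lossy.
Decomposition 3: common = {G, H, I}, closure = {F, G, H, I} → lossless.

Decomposition 2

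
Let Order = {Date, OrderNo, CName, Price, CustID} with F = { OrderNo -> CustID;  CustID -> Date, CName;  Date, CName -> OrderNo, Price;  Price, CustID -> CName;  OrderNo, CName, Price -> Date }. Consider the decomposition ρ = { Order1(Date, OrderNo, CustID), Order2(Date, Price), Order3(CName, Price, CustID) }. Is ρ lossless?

Chase test. Columns are Date, OrderNo, CName, Price, CustID; row i has aⱼ where attribute j ∈ Orderi, else bᵢⱼ.
Initial tableau (one row per fragment):
  row 1: a1 a2 b13 b14 a5
  row 2: a1 b22 b23 a4 b25
  row 3: b31 b32 a3 a4 a5
Rows 1 and 3 agree on CustID; apply CustID→Date, CName and equate their Date, CName entries.
Rows 1 and 3 agree on Date, CName; apply Date, CName→OrderNo, Price and equate their OrderNo, Price entries.
Row 1 is now all distinguished symbols — the join is lossless.

Yes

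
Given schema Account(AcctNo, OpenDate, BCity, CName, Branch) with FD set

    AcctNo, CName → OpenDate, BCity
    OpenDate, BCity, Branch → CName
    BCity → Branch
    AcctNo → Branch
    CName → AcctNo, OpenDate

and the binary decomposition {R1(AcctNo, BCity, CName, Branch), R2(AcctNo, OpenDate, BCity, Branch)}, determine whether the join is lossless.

Common attributes: R1 ∩ R2 = {AcctNo, BCity, Branch}.
No dependency enlarges {AcctNo, BCity, Branch}, so (AcctNo, BCity, Branch)⁺ = {AcctNo, BCity, Branch}.
The closure contains neither all of R1 = {AcctNo, BCity, CName, Branch} nor all of R2 = {AcctNo, OpenDate, BCity, Branch}, so the common attributes are not a superkey of either fragment. The join is lossy.

No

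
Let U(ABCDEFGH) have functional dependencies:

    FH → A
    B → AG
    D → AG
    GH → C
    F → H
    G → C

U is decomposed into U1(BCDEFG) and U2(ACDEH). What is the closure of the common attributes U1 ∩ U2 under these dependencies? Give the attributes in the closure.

U1 ∩ U2 = {CDE}.
D → AG applies, adding AG
Closure: {ACDEG}.

ACDEG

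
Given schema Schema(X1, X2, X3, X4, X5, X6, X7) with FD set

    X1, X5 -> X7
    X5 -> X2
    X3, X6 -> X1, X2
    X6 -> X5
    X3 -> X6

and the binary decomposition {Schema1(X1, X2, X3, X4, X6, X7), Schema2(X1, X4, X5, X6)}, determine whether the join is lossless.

Common attributes: Schema1 ∩ Schema2 = {X1, X4, X6}.
Closure of {X1, X4, X6}: X6 → X5 applies, adding X5; X1, X5 → X7 applies, adding X7; X5 → X2 applies, adding X2. So (X1, X4, X6)⁺ = {X1, X2, X4, X5, X6, X7}.
This closure contains every attribute of Schema2, so Schema1 ∩ Schema2 → Schema2. The join is lossless.

Yes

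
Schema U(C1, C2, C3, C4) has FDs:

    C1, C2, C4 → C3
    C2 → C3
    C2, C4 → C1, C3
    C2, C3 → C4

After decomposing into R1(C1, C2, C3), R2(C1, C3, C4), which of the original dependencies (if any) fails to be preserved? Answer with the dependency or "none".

Check C2, C3 → C4: no single fragment contains all of {C2, C3, C4}, and the restricted closure of {C2, C3} across the fragments never reaches {C4}.
C1, C2, C4 → C3 is preserved.
C2 → C3 is preserved.
C2, C4 → C1, C3 is preserved.

C2, C3 → C4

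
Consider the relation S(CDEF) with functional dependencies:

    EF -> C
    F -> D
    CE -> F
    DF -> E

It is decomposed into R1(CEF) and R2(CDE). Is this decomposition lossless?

Yes

Common attributes: R1 ∩ R2 = {CE}.
Closure of {CE}: CE → F applies, adding F; F → D applies, adding D. So (CE)⁺ = {CDEF}.
This closure contains every attribute of R1, so R1 ∩ R2 → R1. The join is lossless.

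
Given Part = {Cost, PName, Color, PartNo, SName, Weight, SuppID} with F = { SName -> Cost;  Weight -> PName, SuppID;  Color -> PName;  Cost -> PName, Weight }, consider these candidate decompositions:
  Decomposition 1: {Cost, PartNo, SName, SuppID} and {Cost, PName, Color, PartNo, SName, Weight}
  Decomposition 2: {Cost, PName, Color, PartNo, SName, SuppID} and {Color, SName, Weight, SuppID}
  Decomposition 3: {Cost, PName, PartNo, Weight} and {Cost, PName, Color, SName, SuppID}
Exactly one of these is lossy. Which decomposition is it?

Decomposition 1: common = {Cost, PartNo, SName}, closure = {Cost, PName, PartNo, SName, Weight, SuppID} → lossless.
Decomposition 2: common = {Color, SName, SuppID}, closure = {Cost, PName, Color, SName, Weight, SuppID} → lossless.
Decomposition 3: common = {Cost, PName}, closure = {Cost, PName, Weight, SuppID} → lossy.

Decomposition 3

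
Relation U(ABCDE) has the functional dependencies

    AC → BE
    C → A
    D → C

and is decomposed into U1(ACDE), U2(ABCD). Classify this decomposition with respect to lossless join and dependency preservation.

Lossless test: (ACD)⁺ = {ABCDE}, which contains all of one fragment — lossless.
Dependency preservation: AC → BE is not contained in any single fragment, but the restricted closure of its left-hand side across the fragments still reaches the right-hand side; the remaining FDs each lie inside some fragment. All dependencies are preserved.

lossless and dependency-preserving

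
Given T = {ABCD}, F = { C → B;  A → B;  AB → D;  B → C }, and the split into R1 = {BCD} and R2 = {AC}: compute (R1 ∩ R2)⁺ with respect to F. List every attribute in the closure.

R1 ∩ R2 = {C}.
C → B applies, adding B
Closure: {BC}.

BC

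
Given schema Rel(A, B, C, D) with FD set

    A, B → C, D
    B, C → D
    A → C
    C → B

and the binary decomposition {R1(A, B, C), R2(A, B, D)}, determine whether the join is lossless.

Yes

Common attributes: R1 ∩ R2 = {A, B}.
Closure of {A, B}: A, B → C, D applies, adding C, D. So (A, B)⁺ = {A, B, C, D}.
This closure contains every attribute of R1, so R1 ∩ R2 → R1. The join is lossless.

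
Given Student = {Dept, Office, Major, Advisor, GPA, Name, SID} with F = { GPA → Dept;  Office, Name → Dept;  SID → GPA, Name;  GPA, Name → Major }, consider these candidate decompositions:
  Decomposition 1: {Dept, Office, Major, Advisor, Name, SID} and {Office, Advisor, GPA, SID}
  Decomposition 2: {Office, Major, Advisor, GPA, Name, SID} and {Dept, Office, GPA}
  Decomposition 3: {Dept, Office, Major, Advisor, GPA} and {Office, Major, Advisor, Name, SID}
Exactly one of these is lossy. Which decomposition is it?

Decomposition 3

Decomposition 1: common = {Office, Advisor, SID}, closure = {Dept, Office, Major, Advisor, GPA, Name, SID} → lossless.
Decomposition 2: common = {Office, GPA}, closure = {Dept, Office, GPA} → lossless.
Decomposition 3: common = {Office, Major, Advisor}, closure = {Office, Major, Advisor} → lossy.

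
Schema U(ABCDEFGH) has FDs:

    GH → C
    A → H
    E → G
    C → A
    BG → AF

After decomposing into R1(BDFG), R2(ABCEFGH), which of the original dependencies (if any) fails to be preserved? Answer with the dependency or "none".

GH → C lies within R2.
A → H lies within R2.
E → G lies within R2.
C → A lies within R2.
BG → AF lies within R2.
Every dependency is enforceable on the fragments, so the decomposition is dependency-preserving.

none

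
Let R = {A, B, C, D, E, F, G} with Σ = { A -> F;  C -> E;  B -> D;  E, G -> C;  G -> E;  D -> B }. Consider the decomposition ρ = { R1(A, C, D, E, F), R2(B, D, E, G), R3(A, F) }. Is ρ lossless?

Chase test. Columns are A, B, C, D, E, F, G; row i has aⱼ where attribute j ∈ Ri, else bᵢⱼ.
Initial tableau (one row per fragment):
  row 1: a1 b12 a3 a4 a5 a6 b17
  row 2: b21 a2 b23 a4 a5 b26 a7
  row 3: a1 b32 b33 b34 b35 a6 b37
Rows 1 and 2 agree on D; apply D→B and equate their B entries.
No row becomes fully distinguished — the join is lossy.

No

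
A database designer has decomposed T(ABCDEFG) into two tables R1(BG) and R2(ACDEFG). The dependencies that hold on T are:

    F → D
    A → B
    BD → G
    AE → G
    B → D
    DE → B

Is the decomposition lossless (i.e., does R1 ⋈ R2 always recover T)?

Common attributes: R1 ∩ R2 = {G}.
No dependency enlarges {G}, so (G)⁺ = {G}.
The closure contains neither all of R1 = {BG} nor all of R2 = {ACDEFG}, so the common attributes are not a superkey of either fragment. The join is lossy.

No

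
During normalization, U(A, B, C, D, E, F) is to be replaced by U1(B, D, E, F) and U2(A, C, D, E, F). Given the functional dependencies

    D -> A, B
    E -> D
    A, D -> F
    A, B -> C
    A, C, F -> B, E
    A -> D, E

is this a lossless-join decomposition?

Yes

Common attributes: U1 ∩ U2 = {D, E, F}.
Closure of {D, E, F}: D → A, B applies, adding A, B; A, B → C applies, adding C. So (D, E, F)⁺ = {A, B, C, D, E, F}.
This closure contains every attribute of U1, so U1 ∩ U2 → U1. The join is lossless.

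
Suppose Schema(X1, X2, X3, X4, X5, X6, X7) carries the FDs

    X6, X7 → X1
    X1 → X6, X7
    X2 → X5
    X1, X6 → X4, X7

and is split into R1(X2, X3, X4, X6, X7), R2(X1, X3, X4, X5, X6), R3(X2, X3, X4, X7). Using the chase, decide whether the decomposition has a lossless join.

Chase test. Columns are X1, X2, X3, X4, X5, X6, X7; row i has aⱼ where attribute j ∈ Ri, else bᵢⱼ.
Initial tableau (one row per fragment):
  row 1: b11 a2 a3 a4 b15 a6 a7
  row 2: a1 b22 a3 a4 a5 a6 b27
  row 3: b31 a2 a3 a4 b35 b36 a7
Rows 1 and 3 agree on X2; apply X2→X5 and equate their X5 entries.
No row becomes fully distinguished — the join is lossy.

No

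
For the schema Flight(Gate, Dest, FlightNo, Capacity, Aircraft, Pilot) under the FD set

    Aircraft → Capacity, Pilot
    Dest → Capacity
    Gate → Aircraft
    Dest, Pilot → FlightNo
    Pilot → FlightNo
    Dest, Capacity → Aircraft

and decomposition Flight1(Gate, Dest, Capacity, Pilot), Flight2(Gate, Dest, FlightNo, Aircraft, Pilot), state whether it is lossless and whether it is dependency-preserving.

Lossless test: (Gate, Dest, Pilot)⁺ = {Gate, Dest, FlightNo, Capacity, Aircraft, Pilot}, which contains all of one fragment — lossless.
Dependency preservation: the restricted closure of {Aircraft} across the fragments never reaches {Capacity, Pilot}, so Aircraft → Capacity, Pilot cannot be enforced without a join — not preserved.

lossless but not dependency-preserving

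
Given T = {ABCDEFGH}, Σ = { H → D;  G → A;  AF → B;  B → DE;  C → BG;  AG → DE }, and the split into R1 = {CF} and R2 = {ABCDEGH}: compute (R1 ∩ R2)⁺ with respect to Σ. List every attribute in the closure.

ABCDEG

R1 ∩ R2 = {C}.
C → BG applies, adding BG
G → A applies, adding A
B → DE applies, adding DE
Closure: {ABCDEG}.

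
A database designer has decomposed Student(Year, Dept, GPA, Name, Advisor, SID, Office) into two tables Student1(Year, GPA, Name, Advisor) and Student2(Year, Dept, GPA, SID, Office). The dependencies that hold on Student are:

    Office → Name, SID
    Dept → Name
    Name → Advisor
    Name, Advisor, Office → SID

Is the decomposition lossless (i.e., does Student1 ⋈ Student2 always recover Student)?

No

Common attributes: Student1 ∩ Student2 = {Year, GPA}.
No dependency enlarges {Year, GPA}, so (Year, GPA)⁺ = {Year, GPA}.
The closure contains neither all of Student1 = {Year, GPA, Name, Advisor} nor all of Student2 = {Year, Dept, GPA, SID, Office}, so the common attributes are not a superkey of either fragment. The join is lossy.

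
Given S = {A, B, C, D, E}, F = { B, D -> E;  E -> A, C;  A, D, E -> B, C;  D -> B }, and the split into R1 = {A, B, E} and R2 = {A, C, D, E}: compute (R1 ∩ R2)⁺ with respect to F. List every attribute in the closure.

A, C, E

R1 ∩ R2 = {A, E}.
E → A, C applies, adding C
Closure: {A, C, E}.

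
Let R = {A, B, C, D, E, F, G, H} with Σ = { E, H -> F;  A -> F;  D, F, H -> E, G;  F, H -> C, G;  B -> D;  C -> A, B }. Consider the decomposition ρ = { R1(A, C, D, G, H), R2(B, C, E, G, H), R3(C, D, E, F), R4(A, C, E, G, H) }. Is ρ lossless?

Yes

Chase test. Columns are A, B, C, D, E, F, G, H; row i has aⱼ where attribute j ∈ Ri, else bᵢⱼ.
Initial tableau (one row per fragment):
  row 1: a1 b12 a3 a4 b15 b16 a7 a8
  row 2: b21 a2 a3 b24 a5 b26 a7 a8
  row 3: b31 b32 a3 a4 a5 a6 b37 b38
  row 4: a1 b42 a3 b44 a5 b46 a7 a8
Rows 2 and 4 agree on E, H; apply E, H→F and equate their F entries.
Rows 1 and 4 agree on A; apply A→F and equate their F entries.
Rows 1 and 2 agree on C; apply C→A, B and equate their A, B entries.
Rows 1 and 3 agree on C; apply C→A, B and equate their A, B entries.
Rows 1 and 4 agree on C; apply C→A, B and equate their A, B entries.
Rows 1 and 3 agree on A; apply A→F and equate their F entries.
Rows 1 and 2 agree on B; apply B→D and equate their D entries.
Rows 1 and 4 agree on B; apply B→D and equate their D entries.
Rows 1 and 2 agree on D, F, H; apply D, F, H→E, G and equate their E, G entries.
Row 1 is now all distinguished symbols — the join is lossless.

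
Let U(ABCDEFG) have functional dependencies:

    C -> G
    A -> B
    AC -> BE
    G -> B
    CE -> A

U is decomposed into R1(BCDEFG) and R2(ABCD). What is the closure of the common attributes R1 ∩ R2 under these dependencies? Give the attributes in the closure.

R1 ∩ R2 = {BCD}.
C → G applies, adding G
Closure: {BCDG}.

BCDG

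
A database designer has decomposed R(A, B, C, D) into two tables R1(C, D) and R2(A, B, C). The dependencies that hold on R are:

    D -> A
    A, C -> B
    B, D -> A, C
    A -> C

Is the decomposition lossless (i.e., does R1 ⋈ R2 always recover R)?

Common attributes: R1 ∩ R2 = {C}.
No dependency enlarges {C}, so (C)⁺ = {C}.
The closure contains neither all of R1 = {C, D} nor all of R2 = {A, B, C}, so the common attributes are not a superkey of either fragment. The join is lossy.

No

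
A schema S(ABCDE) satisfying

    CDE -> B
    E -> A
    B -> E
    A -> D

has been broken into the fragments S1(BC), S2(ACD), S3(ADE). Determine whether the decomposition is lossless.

Chase test. Columns are ABCDE; row i has aⱼ where attribute j ∈ Si, else bᵢⱼ.
Initial tableau (one row per fragment):
  row 1: b11 a2 a3 b14 b15
  row 2: a1 b22 a3 a4 b25
  row 3: a1 b32 b33 a4 a5
No row becomes fully distinguished — the join is lossy.

No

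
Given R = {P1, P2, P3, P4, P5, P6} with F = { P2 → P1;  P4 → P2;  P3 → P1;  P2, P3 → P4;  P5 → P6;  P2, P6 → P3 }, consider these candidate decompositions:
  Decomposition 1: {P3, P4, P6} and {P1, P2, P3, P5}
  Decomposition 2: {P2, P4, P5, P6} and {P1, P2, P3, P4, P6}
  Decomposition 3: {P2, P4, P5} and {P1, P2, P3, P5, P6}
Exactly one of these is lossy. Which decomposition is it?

Decomposition 1

Decomposition 1: common = {P3}, closure = {P1, P3} → lossy.
Decomposition 2: common = {P2, P4, P6}, closure = {P1, P2, P3, P4, P6} → lossless.
Decomposition 3: common = {P2, P5}, closure = {P1, P2, P3, P4, P5, P6} → lossless.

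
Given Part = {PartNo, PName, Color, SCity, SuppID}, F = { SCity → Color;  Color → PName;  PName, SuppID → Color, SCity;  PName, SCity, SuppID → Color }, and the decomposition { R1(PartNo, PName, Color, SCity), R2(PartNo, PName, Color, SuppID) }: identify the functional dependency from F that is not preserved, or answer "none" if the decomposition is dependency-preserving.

PName, SuppID → Color, SCity

Check PName, SuppID → Color, SCity: no single fragment contains all of {PName, Color, SCity, SuppID}, and the restricted closure of {PName, SuppID} across the fragments never reaches {Color, SCity}.
SCity → Color is preserved.
Color → PName is preserved.
PName, SCity, SuppID → Color is preserved.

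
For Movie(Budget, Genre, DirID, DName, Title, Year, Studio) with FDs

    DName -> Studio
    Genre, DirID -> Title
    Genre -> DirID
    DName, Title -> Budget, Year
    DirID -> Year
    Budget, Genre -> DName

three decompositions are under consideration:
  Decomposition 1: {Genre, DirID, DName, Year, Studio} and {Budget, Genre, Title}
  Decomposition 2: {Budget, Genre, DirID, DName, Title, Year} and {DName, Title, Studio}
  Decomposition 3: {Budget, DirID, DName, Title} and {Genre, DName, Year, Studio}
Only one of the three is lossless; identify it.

Decomposition 2

Decomposition 1: common = {Genre}, closure = {Genre, DirID, Title, Year} → lossy.
Decomposition 2: common = {DName, Title}, closure = {Budget, DName, Title, Year, Studio} → lossless.
Decomposition 3: common = {DName}, closure = {DName, Studio} → lossy.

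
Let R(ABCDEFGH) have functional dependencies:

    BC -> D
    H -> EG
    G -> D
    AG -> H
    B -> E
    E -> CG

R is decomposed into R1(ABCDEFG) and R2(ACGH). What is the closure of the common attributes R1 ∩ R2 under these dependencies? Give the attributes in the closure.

R1 ∩ R2 = {ACG}.
G → D applies, adding D
AG → H applies, adding H
H → EG applies, adding E
Closure: {ACDEGH}.

ACDEGH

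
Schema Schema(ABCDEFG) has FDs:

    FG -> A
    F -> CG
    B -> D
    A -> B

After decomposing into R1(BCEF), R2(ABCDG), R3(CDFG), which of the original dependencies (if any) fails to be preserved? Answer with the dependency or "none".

FG -> A

Check FG → A: no single fragment contains all of {AFG}, and the restricted closure of {FG} across the fragments never reaches {A}.
F → CG is preserved.
B → D is preserved.
A → B is preserved.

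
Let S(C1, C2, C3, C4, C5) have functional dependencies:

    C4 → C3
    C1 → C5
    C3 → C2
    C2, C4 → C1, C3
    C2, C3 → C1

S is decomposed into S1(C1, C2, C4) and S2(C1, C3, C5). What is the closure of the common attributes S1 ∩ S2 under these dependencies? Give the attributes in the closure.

C1, C5

S1 ∩ S2 = {C1}.
C1 → C5 applies, adding C5
Closure: {C1, C5}.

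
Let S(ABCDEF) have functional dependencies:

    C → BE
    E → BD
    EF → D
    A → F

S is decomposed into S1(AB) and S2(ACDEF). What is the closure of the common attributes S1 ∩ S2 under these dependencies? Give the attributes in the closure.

AF

S1 ∩ S2 = {A}.
A → F applies, adding F
Closure: {AF}.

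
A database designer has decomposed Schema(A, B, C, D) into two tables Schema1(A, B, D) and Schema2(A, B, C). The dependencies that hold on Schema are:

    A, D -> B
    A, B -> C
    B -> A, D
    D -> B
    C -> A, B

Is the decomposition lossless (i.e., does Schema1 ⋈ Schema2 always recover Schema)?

Yes

Common attributes: Schema1 ∩ Schema2 = {A, B}.
Closure of {A, B}: A, B → C applies, adding C; B → A, D applies, adding D. So (A, B)⁺ = {A, B, C, D}.
This closure contains every attribute of Schema1, so Schema1 ∩ Schema2 → Schema1. The join is lossless.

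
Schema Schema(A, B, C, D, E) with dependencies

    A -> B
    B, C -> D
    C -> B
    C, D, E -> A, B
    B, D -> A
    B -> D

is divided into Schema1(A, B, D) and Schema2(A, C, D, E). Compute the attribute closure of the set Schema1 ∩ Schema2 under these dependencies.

A, B, D

Schema1 ∩ Schema2 = {A, D}.
A → B applies, adding B
Closure: {A, B, D}.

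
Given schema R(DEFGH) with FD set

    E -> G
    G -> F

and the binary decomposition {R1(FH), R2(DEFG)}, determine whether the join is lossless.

No

Common attributes: R1 ∩ R2 = {F}.
No dependency enlarges {F}, so (F)⁺ = {F}.
The closure contains neither all of R1 = {FH} nor all of R2 = {DEFG}, so the common attributes are not a superkey of either fragment. The join is lossy.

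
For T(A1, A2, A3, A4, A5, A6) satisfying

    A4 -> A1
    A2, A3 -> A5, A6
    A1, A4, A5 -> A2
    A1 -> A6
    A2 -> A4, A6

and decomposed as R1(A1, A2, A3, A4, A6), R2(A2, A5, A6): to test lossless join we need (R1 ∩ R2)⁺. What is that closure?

R1 ∩ R2 = {A2, A6}.
A2 → A4, A6 applies, adding A4
A4 → A1 applies, adding A1
Closure: {A1, A2, A4, A6}.

A1, A2, A4, A6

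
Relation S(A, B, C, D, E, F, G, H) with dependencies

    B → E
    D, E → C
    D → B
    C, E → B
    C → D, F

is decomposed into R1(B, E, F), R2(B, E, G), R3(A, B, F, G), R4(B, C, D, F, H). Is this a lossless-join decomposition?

Chase test. Columns are A, B, C, D, E, F, G, H; row i has aⱼ where attribute j ∈ Ri, else bᵢⱼ.
Initial tableau (one row per fragment):
  row 1: b11 a2 b13 b14 a5 a6 b17 b18
  row 2: b21 a2 b23 b24 a5 b26 a7 b28
  row 3: a1 a2 b33 b34 b35 a6 a7 b38
  row 4: b41 a2 a3 a4 b45 a6 b47 a8
Rows 1 and 3 agree on B; apply B→E and equate their E entries.
Rows 1 and 4 agree on B; apply B→E and equate their E entries.
No row becomes fully distinguished — the join is lossy.

No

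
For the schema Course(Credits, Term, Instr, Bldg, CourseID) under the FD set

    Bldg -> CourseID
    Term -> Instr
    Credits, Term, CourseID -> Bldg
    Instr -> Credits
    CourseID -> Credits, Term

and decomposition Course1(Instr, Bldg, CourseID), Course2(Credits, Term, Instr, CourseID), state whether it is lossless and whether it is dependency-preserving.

Lossless test: (Instr, CourseID)⁺ = {Credits, Term, Instr, Bldg, CourseID}, which contains all of one fragment — lossless.
Dependency preservation: Credits, Term, CourseID → Bldg is not contained in any single fragment, but the restricted closure of its left-hand side across the fragments still reaches the right-hand side; the remaining FDs each lie inside some fragment. All dependencies are preserved.

lossless and dependency-preserving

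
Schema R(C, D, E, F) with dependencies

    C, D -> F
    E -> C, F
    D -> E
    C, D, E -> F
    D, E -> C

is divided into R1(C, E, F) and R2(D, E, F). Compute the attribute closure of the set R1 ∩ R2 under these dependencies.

C, E, F

R1 ∩ R2 = {E, F}.
E → C, F applies, adding C
Closure: {C, E, F}.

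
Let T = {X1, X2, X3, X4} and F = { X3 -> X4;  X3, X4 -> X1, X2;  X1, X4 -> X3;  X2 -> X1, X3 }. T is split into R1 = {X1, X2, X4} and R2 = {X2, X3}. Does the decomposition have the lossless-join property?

Yes

Common attributes: R1 ∩ R2 = {X2}.
Closure of {X2}: X2 → X1, X3 applies, adding X1, X3; X3 → X4 applies, adding X4. So (X2)⁺ = {X1, X2, X3, X4}.
This closure contains every attribute of R1, so R1 ∩ R2 → R1. The join is lossless.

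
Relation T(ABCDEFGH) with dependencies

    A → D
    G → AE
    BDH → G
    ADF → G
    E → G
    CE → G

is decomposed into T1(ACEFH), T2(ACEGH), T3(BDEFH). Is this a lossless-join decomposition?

No

Chase test. Columns are ABCDEFGH; row i has aⱼ where attribute j ∈ Ti, else bᵢⱼ.
Initial tableau (one row per fragment):
  row 1: a1 b12 a3 b14 a5 a6 b17 a8
  row 2: a1 b22 a3 b24 a5 b26 a7 a8
  row 3: b31 a2 b33 a4 a5 a6 b37 a8
Rows 1 and 2 agree on A; apply A→D and equate their D entries.
Rows 1 and 2 agree on E; apply E→G and equate their G entries.
Rows 1 and 3 agree on E; apply E→G and equate their G entries.
Rows 1 and 3 agree on G; apply G→AE and equate their AE entries.
Rows 1 and 3 agree on A; apply A→D and equate their D entries.
No row becomes fully distinguished — the join is lossy.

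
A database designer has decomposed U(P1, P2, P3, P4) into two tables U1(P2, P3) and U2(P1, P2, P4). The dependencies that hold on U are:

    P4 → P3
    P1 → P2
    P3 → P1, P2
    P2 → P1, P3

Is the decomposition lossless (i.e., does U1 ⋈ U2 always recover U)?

Common attributes: U1 ∩ U2 = {P2}.
Closure of {P2}: P2 → P1, P3 applies, adding P1, P3. So (P2)⁺ = {P1, P2, P3}.
This closure contains every attribute of U1, so U1 ∩ U2 → U1. The join is lossless.

Yes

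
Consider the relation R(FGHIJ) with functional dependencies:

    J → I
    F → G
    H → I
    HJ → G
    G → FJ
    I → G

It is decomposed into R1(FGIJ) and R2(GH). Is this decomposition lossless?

Yes

Common attributes: R1 ∩ R2 = {G}.
Closure of {G}: G → FJ applies, adding FJ; J → I applies, adding I. So (G)⁺ = {FGIJ}.
This closure contains every attribute of R1, so R1 ∩ R2 → R1. The join is lossless.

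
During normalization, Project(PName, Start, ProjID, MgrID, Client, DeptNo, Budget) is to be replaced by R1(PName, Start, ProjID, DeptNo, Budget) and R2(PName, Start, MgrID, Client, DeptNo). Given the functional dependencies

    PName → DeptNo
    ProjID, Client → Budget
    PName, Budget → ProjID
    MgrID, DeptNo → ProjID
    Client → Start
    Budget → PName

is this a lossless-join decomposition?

No

Common attributes: R1 ∩ R2 = {PName, Start, DeptNo}.
No dependency enlarges {PName, Start, DeptNo}, so (PName, Start, DeptNo)⁺ = {PName, Start, DeptNo}.
The closure contains neither all of R1 = {PName, Start, ProjID, DeptNo, Budget} nor all of R2 = {PName, Start, MgrID, Client, DeptNo}, so the common attributes are not a superkey of either fragment. The join is lossy.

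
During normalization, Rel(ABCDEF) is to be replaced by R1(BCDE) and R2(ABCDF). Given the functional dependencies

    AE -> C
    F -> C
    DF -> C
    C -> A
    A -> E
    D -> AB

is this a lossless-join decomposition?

Yes

Common attributes: R1 ∩ R2 = {BCD}.
Closure of {BCD}: C → A applies, adding A; A → E applies, adding E. So (BCD)⁺ = {ABCDE}.
This closure contains every attribute of R1, so R1 ∩ R2 → R1. The join is lossless.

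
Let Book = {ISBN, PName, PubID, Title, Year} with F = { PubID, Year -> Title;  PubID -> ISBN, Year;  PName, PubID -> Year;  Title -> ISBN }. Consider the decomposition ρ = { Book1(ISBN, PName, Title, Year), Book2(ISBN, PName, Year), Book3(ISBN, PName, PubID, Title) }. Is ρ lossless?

Chase test. Columns are ISBN, PName, PubID, Title, Year; row i has aⱼ where attribute j ∈ Booki, else bᵢⱼ.
Initial tableau (one row per fragment):
  row 1: a1 a2 b13 a4 a5
  row 2: a1 a2 b23 b24 a5
  row 3: a1 a2 a3 a4 b35
No row becomes fully distinguished — the join is lossy.

No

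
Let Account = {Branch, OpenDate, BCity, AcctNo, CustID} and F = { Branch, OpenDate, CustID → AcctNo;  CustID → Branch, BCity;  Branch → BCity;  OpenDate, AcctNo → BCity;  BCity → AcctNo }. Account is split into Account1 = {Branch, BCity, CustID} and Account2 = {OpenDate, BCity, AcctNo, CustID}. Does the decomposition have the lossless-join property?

Common attributes: Account1 ∩ Account2 = {BCity, CustID}.
Closure of {BCity, CustID}: CustID → Branch, BCity applies, adding Branch; BCity → AcctNo applies, adding AcctNo. So (BCity, CustID)⁺ = {Branch, BCity, AcctNo, CustID}.
This closure contains every attribute of Account1, so Account1 ∩ Account2 → Account1. The join is lossless.

Yes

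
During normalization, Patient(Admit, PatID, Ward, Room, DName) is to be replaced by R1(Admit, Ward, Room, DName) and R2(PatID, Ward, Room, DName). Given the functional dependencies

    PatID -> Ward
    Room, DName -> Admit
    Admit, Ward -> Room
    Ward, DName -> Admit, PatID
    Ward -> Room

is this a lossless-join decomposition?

Yes

Common attributes: R1 ∩ R2 = {Ward, Room, DName}.
Closure of {Ward, Room, DName}: Room, DName → Admit applies, adding Admit; Ward, DName → Admit, PatID applies, adding PatID. So (Ward, Room, DName)⁺ = {Admit, PatID, Ward, Room, DName}.
This closure contains every attribute of R1, so R1 ∩ R2 → R1. The join is lossless.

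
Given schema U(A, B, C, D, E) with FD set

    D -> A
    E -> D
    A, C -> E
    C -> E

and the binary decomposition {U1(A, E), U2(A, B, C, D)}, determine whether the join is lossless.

No

Common attributes: U1 ∩ U2 = {A}.
No dependency enlarges {A}, so (A)⁺ = {A}.
The closure contains neither all of U1 = {A, E} nor all of U2 = {A, B, C, D}, so the common attributes are not a superkey of either fragment. The join is lossy.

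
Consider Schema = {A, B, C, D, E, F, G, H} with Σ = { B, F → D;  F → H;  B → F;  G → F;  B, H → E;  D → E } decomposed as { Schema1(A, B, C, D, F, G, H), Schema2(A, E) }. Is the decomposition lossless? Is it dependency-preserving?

lossy and not dependency-preserving

Lossless test: (A)⁺ = {A}, which is a superkey of neither fragment — lossy.
Dependency preservation: the restricted closure of {B, H} across the fragments never reaches {E}, so B, H → E cannot be enforced without a join — not preserved.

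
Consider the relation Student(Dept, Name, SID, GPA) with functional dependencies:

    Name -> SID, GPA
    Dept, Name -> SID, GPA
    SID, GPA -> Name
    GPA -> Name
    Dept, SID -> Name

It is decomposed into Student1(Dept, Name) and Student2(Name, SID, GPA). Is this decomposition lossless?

Common attributes: Student1 ∩ Student2 = {Name}.
Closure of {Name}: Name → SID, GPA applies, adding SID, GPA. So (Name)⁺ = {Name, SID, GPA}.
This closure contains every attribute of Student2, so Student1 ∩ Student2 → Student2. The join is lossless.

Yes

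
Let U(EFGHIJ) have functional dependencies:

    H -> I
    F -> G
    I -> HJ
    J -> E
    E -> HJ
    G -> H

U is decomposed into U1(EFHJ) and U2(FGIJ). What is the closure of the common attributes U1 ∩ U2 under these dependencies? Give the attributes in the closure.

U1 ∩ U2 = {FJ}.
F → G applies, adding G
J → E applies, adding E
E → HJ applies, adding H
H → I applies, adding I
Closure: {EFGHIJ}.

EFGHIJ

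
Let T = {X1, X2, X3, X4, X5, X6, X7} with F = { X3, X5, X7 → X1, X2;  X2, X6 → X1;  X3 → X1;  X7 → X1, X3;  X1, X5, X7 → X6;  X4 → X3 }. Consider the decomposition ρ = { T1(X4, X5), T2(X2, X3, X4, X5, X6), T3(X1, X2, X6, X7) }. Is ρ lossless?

Chase test. Columns are X1, X2, X3, X4, X5, X6, X7; row i has aⱼ where attribute j ∈ Ti, else bᵢⱼ.
Initial tableau (one row per fragment):
  row 1: b11 b12 b13 a4 a5 b16 b17
  row 2: b21 a2 a3 a4 a5 a6 b27
  row 3: a1 a2 b33 b34 b35 a6 a7
Rows 2 and 3 agree on X2, X6; apply X2, X6→X1 and equate their X1 entries.
Rows 1 and 2 agree on X4; apply X4→X3 and equate their X3 entries.
Rows 1 and 2 agree on X3; apply X3→X1 and equate their X1 entries.
No row becomes fully distinguished — the join is lossy.

No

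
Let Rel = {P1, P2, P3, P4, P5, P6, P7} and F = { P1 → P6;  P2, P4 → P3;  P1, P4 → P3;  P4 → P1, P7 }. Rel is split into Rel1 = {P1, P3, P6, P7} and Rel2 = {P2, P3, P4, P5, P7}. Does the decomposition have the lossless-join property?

Common attributes: Rel1 ∩ Rel2 = {P3, P7}.
No dependency enlarges {P3, P7}, so (P3, P7)⁺ = {P3, P7}.
The closure contains neither all of Rel1 = {P1, P3, P6, P7} nor all of Rel2 = {P2, P3, P4, P5, P7}, so the common attributes are not a superkey of either fragment. The join is lossy.

No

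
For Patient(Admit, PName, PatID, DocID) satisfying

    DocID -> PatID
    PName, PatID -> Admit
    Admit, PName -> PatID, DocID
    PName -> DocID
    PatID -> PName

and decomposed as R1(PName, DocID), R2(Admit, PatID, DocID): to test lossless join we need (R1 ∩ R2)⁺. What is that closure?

Admit, PName, PatID, DocID

R1 ∩ R2 = {DocID}.
DocID → PatID applies, adding PatID
PatID → PName applies, adding PName
PName, PatID → Admit applies, adding Admit
Closure: {Admit, PName, PatID, DocID}.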